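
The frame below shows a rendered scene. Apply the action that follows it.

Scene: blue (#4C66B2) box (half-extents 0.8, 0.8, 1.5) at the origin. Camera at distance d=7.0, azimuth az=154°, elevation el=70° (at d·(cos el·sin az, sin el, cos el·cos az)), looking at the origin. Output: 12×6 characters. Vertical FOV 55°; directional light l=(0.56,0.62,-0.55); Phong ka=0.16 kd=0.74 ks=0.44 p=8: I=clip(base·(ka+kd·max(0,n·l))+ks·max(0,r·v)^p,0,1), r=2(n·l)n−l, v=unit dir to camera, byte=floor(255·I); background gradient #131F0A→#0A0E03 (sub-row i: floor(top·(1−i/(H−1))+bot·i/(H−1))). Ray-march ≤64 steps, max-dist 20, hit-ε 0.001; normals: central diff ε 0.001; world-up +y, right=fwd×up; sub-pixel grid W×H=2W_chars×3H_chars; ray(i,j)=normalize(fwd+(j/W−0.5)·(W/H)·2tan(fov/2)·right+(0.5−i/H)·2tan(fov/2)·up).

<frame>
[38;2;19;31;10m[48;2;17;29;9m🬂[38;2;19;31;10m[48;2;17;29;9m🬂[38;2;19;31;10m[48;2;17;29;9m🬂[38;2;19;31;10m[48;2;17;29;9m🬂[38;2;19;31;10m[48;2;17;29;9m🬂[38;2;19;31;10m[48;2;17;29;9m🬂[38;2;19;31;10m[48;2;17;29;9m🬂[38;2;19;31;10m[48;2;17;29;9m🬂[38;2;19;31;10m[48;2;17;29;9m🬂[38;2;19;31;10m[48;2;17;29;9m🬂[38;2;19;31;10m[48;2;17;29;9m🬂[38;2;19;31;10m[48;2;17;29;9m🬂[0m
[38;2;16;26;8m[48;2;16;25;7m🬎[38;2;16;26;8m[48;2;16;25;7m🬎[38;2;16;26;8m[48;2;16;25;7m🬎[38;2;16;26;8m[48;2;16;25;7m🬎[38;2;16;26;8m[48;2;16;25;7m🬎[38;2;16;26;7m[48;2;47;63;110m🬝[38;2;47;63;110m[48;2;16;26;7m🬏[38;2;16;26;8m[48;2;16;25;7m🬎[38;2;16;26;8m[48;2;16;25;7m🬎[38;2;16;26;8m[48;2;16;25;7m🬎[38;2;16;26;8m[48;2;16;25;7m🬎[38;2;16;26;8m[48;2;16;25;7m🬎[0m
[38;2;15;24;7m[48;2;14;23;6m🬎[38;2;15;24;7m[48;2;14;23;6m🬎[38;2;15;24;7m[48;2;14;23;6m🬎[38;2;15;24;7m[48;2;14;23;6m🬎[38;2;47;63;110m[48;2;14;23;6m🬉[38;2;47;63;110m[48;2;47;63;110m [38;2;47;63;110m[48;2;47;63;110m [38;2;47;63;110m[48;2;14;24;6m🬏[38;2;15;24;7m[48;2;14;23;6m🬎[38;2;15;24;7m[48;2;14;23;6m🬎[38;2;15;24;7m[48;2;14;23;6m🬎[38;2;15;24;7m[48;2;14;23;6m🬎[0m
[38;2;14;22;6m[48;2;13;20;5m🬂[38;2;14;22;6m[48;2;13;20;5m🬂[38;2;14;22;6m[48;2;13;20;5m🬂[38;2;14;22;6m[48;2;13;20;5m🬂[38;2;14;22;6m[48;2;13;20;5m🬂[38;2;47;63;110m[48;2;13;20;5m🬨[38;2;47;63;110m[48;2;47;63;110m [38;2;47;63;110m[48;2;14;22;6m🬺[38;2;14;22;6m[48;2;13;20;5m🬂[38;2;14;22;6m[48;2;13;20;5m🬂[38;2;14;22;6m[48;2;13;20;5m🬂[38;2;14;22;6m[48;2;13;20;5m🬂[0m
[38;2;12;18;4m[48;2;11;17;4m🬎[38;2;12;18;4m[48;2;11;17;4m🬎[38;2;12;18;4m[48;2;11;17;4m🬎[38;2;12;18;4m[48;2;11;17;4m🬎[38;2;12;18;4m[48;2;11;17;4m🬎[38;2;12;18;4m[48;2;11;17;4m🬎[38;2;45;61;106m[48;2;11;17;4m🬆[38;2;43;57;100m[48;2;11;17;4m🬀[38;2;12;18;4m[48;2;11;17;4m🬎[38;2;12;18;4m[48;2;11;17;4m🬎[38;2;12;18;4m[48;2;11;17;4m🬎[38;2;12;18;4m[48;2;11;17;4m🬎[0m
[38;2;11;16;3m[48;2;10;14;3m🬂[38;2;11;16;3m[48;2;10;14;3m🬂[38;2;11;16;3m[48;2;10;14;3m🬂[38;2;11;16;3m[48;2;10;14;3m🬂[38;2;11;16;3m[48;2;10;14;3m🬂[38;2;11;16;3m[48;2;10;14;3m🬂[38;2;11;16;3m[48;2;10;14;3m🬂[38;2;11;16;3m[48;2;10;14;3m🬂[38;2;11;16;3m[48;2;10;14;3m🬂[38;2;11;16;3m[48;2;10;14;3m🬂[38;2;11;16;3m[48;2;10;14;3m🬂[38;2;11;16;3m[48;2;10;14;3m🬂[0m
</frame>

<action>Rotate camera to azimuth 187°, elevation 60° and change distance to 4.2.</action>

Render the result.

<frame>
[38;2;19;31;10m[48;2;17;29;9m🬂[38;2;19;31;10m[48;2;17;29;9m🬂[38;2;19;31;10m[48;2;17;29;9m🬂[38;2;19;31;10m[48;2;17;29;9m🬂[38;2;19;31;10m[48;2;17;29;9m🬂[38;2;18;30;9m[48;2;47;63;110m🬎[38;2;19;31;10m[48;2;17;29;9m🬂[38;2;19;31;10m[48;2;17;29;9m🬂[38;2;19;31;10m[48;2;17;29;9m🬂[38;2;19;31;10m[48;2;17;29;9m🬂[38;2;19;31;10m[48;2;17;29;9m🬂[38;2;19;31;10m[48;2;17;29;9m🬂[0m
[38;2;16;26;8m[48;2;16;25;7m🬎[38;2;16;26;8m[48;2;16;25;7m🬎[38;2;16;26;8m[48;2;16;25;7m🬎[38;2;16;26;8m[48;2;16;25;7m🬎[38;2;47;63;110m[48;2;16;26;7m🬦[38;2;47;63;110m[48;2;47;63;110m [38;2;47;63;110m[48;2;47;63;110m [38;2;47;63;110m[48;2;47;63;110m [38;2;44;59;103m[48;2;16;25;7m🬄[38;2;16;26;8m[48;2;16;25;7m🬎[38;2;16;26;8m[48;2;16;25;7m🬎[38;2;16;26;8m[48;2;16;25;7m🬎[0m
[38;2;15;24;7m[48;2;14;23;6m🬎[38;2;15;24;7m[48;2;14;23;6m🬎[38;2;15;24;7m[48;2;14;23;6m🬎[38;2;15;24;7m[48;2;14;23;6m🬎[38;2;47;63;110m[48;2;15;24;7m🬷[38;2;47;63;110m[48;2;47;63;110m [38;2;47;63;110m[48;2;47;63;110m [38;2;47;63;110m[48;2;47;63;110m [38;2;15;24;7m[48;2;14;23;6m🬎[38;2;15;24;7m[48;2;14;23;6m🬎[38;2;15;24;7m[48;2;14;23;6m🬎[38;2;15;24;7m[48;2;14;23;6m🬎[0m
[38;2;14;22;6m[48;2;13;20;5m🬂[38;2;14;22;6m[48;2;13;20;5m🬂[38;2;14;22;6m[48;2;13;20;5m🬂[38;2;13;21;5m[48;2;47;63;110m🬝[38;2;47;63;110m[48;2;47;63;110m [38;2;47;63;110m[48;2;47;63;110m [38;2;47;63;110m[48;2;47;63;110m [38;2;47;63;110m[48;2;47;63;110m [38;2;14;22;6m[48;2;13;20;5m🬂[38;2;14;22;6m[48;2;13;20;5m🬂[38;2;14;22;6m[48;2;13;20;5m🬂[38;2;14;22;6m[48;2;13;20;5m🬂[0m
[38;2;12;18;4m[48;2;11;17;4m🬎[38;2;12;18;4m[48;2;11;17;4m🬎[38;2;12;18;4m[48;2;11;17;4m🬎[38;2;11;18;4m[48;2;49;65;112m▌[38;2;47;63;110m[48;2;49;65;112m🬬[38;2;47;63;110m[48;2;48;64;111m🬬[38;2;47;63;110m[48;2;47;63;110m [38;2;47;63;110m[48;2;47;63;110m [38;2;12;18;4m[48;2;11;17;4m🬎[38;2;12;18;4m[48;2;11;17;4m🬎[38;2;12;18;4m[48;2;11;17;4m🬎[38;2;12;18;4m[48;2;11;17;4m🬎[0m
[38;2;11;16;3m[48;2;10;14;3m🬂[38;2;11;16;3m[48;2;10;14;3m🬂[38;2;11;16;3m[48;2;10;14;3m🬂[38;2;11;16;3m[48;2;10;14;3m🬂[38;2;43;57;100m[48;2;10;14;3m🬂[38;2;43;57;100m[48;2;10;14;3m🬊[38;2;43;57;100m[48;2;10;14;3m🬎[38;2;44;58;102m[48;2;10;14;3m🬎[38;2;11;16;3m[48;2;10;14;3m🬂[38;2;11;16;3m[48;2;10;14;3m🬂[38;2;11;16;3m[48;2;10;14;3m🬂[38;2;11;16;3m[48;2;10;14;3m🬂[0m
</frame>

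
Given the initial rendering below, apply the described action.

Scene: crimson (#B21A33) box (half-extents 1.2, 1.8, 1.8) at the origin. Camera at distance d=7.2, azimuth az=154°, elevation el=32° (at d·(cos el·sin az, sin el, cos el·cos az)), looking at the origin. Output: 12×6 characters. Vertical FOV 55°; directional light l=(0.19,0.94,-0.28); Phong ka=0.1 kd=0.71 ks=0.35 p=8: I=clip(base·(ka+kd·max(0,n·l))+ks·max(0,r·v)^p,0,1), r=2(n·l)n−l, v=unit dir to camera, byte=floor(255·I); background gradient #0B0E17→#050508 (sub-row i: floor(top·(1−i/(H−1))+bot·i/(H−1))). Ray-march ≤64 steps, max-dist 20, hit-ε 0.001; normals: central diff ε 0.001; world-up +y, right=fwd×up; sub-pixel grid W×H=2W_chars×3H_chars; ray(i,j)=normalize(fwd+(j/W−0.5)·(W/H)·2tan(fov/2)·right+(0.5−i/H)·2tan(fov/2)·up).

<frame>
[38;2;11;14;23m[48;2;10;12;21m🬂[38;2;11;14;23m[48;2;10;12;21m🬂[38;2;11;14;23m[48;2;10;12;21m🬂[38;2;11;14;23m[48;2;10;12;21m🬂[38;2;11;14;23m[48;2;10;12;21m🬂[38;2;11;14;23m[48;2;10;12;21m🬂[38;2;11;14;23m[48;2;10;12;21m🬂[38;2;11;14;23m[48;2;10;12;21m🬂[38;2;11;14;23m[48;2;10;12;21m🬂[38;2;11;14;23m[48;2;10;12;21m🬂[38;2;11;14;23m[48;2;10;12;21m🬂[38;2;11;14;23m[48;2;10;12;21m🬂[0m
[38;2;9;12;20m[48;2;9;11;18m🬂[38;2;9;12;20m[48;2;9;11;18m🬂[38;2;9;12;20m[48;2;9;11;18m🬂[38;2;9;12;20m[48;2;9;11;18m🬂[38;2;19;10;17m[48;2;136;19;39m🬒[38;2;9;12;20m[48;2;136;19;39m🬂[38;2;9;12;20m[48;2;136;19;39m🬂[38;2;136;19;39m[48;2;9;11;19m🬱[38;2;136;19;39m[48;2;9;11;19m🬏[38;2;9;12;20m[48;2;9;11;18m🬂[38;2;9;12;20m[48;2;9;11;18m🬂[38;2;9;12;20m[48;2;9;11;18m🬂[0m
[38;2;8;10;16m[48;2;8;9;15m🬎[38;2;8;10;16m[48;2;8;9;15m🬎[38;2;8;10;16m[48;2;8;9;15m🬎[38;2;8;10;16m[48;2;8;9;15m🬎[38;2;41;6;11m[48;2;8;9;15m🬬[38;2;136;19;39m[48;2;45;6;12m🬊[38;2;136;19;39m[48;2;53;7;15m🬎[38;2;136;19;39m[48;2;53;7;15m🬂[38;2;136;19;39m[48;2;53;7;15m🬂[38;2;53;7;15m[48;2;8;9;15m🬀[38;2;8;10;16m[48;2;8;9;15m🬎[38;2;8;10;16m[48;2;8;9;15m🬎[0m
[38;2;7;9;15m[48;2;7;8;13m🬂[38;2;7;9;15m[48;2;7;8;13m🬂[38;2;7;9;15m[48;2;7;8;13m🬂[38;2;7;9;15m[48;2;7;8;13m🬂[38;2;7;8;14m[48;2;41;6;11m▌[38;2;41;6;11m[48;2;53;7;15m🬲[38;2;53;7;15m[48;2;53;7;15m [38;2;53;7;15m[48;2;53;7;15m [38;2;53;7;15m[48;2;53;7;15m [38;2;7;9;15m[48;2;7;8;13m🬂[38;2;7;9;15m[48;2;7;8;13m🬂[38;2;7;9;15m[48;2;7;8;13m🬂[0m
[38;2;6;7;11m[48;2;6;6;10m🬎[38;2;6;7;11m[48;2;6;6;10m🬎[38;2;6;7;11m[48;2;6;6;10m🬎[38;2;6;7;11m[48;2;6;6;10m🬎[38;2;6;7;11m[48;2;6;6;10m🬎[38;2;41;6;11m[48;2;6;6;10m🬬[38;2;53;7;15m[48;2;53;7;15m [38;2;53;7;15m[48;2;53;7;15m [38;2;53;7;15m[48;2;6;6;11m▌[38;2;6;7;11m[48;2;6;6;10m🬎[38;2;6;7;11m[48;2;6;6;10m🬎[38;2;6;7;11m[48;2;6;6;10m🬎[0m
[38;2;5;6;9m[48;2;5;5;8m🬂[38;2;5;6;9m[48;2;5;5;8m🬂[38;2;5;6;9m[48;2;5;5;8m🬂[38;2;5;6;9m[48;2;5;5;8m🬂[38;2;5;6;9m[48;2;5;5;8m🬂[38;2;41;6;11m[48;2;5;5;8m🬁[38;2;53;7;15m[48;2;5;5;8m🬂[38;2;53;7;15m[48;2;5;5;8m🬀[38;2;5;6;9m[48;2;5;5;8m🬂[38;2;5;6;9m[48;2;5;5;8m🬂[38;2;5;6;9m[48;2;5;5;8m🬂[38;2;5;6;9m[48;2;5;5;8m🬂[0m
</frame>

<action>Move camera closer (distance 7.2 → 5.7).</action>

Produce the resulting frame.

<frame>
[38;2;11;14;23m[48;2;10;12;21m🬂[38;2;11;14;23m[48;2;10;12;21m🬂[38;2;11;14;23m[48;2;10;12;21m🬂[38;2;11;14;23m[48;2;10;12;21m🬂[38;2;11;14;23m[48;2;10;12;21m🬂[38;2;11;14;23m[48;2;10;12;21m🬂[38;2;11;14;23m[48;2;10;12;21m🬂[38;2;11;14;23m[48;2;10;12;21m🬂[38;2;11;14;23m[48;2;10;12;21m🬂[38;2;11;14;23m[48;2;10;12;21m🬂[38;2;11;14;23m[48;2;10;12;21m🬂[38;2;11;14;23m[48;2;10;12;21m🬂[0m
[38;2;9;12;20m[48;2;9;11;18m🬂[38;2;9;12;20m[48;2;9;11;18m🬂[38;2;9;12;20m[48;2;9;11;18m🬂[38;2;136;19;39m[48;2;21;9;15m🬁[38;2;136;19;39m[48;2;41;6;11m🬬[38;2;136;19;39m[48;2;136;19;39m [38;2;136;19;39m[48;2;136;19;39m [38;2;136;19;39m[48;2;136;19;39m [38;2;9;12;20m[48;2;136;19;39m🬂[38;2;136;19;39m[48;2;20;10;18m🬓[38;2;9;11;19m[48;2;53;7;15m🬬[38;2;9;12;20m[48;2;9;11;18m🬂[0m
[38;2;8;10;16m[48;2;8;9;15m🬎[38;2;8;10;16m[48;2;8;9;15m🬎[38;2;8;10;16m[48;2;8;9;15m🬎[38;2;8;9;15m[48;2;41;6;11m🬺[38;2;41;6;11m[48;2;41;6;11m [38;2;136;19;39m[48;2;47;6;13m🬂[38;2;136;19;39m[48;2;53;7;15m🬂[38;2;53;7;15m[48;2;53;7;15m [38;2;53;7;15m[48;2;53;7;15m [38;2;53;7;15m[48;2;53;7;15m [38;2;53;7;15m[48;2;8;9;15m🬀[38;2;8;10;16m[48;2;8;9;15m🬎[0m
[38;2;7;9;15m[48;2;7;8;13m🬂[38;2;7;9;15m[48;2;7;8;13m🬂[38;2;7;9;15m[48;2;7;8;13m🬂[38;2;7;9;15m[48;2;7;8;13m🬂[38;2;41;6;11m[48;2;41;6;11m [38;2;41;6;11m[48;2;53;7;15m▌[38;2;53;7;15m[48;2;53;7;15m [38;2;53;7;15m[48;2;53;7;15m [38;2;53;7;15m[48;2;53;7;15m [38;2;53;7;15m[48;2;7;8;13m🬝[38;2;7;9;15m[48;2;7;8;13m🬂[38;2;7;9;15m[48;2;7;8;13m🬂[0m
[38;2;6;7;11m[48;2;6;6;10m🬎[38;2;6;7;11m[48;2;6;6;10m🬎[38;2;6;7;11m[48;2;6;6;10m🬎[38;2;6;7;11m[48;2;6;6;10m🬎[38;2;6;6;11m[48;2;41;6;11m▌[38;2;41;6;11m[48;2;53;7;15m▌[38;2;53;7;15m[48;2;53;7;15m [38;2;53;7;15m[48;2;53;7;15m [38;2;53;7;15m[48;2;53;7;15m [38;2;53;7;15m[48;2;6;6;10m🬄[38;2;6;7;11m[48;2;6;6;10m🬎[38;2;6;7;11m[48;2;6;6;10m🬎[0m
[38;2;5;6;9m[48;2;5;5;8m🬂[38;2;5;6;9m[48;2;5;5;8m🬂[38;2;5;6;9m[48;2;5;5;8m🬂[38;2;5;6;9m[48;2;5;5;8m🬂[38;2;5;6;9m[48;2;5;5;8m🬂[38;2;48;6;13m[48;2;5;5;8m🬬[38;2;53;7;15m[48;2;53;7;15m [38;2;53;7;15m[48;2;5;5;8m🬝[38;2;53;7;15m[48;2;5;5;8m🬆[38;2;5;6;9m[48;2;5;5;8m🬂[38;2;5;6;9m[48;2;5;5;8m🬂[38;2;5;6;9m[48;2;5;5;8m🬂[0m
</frame>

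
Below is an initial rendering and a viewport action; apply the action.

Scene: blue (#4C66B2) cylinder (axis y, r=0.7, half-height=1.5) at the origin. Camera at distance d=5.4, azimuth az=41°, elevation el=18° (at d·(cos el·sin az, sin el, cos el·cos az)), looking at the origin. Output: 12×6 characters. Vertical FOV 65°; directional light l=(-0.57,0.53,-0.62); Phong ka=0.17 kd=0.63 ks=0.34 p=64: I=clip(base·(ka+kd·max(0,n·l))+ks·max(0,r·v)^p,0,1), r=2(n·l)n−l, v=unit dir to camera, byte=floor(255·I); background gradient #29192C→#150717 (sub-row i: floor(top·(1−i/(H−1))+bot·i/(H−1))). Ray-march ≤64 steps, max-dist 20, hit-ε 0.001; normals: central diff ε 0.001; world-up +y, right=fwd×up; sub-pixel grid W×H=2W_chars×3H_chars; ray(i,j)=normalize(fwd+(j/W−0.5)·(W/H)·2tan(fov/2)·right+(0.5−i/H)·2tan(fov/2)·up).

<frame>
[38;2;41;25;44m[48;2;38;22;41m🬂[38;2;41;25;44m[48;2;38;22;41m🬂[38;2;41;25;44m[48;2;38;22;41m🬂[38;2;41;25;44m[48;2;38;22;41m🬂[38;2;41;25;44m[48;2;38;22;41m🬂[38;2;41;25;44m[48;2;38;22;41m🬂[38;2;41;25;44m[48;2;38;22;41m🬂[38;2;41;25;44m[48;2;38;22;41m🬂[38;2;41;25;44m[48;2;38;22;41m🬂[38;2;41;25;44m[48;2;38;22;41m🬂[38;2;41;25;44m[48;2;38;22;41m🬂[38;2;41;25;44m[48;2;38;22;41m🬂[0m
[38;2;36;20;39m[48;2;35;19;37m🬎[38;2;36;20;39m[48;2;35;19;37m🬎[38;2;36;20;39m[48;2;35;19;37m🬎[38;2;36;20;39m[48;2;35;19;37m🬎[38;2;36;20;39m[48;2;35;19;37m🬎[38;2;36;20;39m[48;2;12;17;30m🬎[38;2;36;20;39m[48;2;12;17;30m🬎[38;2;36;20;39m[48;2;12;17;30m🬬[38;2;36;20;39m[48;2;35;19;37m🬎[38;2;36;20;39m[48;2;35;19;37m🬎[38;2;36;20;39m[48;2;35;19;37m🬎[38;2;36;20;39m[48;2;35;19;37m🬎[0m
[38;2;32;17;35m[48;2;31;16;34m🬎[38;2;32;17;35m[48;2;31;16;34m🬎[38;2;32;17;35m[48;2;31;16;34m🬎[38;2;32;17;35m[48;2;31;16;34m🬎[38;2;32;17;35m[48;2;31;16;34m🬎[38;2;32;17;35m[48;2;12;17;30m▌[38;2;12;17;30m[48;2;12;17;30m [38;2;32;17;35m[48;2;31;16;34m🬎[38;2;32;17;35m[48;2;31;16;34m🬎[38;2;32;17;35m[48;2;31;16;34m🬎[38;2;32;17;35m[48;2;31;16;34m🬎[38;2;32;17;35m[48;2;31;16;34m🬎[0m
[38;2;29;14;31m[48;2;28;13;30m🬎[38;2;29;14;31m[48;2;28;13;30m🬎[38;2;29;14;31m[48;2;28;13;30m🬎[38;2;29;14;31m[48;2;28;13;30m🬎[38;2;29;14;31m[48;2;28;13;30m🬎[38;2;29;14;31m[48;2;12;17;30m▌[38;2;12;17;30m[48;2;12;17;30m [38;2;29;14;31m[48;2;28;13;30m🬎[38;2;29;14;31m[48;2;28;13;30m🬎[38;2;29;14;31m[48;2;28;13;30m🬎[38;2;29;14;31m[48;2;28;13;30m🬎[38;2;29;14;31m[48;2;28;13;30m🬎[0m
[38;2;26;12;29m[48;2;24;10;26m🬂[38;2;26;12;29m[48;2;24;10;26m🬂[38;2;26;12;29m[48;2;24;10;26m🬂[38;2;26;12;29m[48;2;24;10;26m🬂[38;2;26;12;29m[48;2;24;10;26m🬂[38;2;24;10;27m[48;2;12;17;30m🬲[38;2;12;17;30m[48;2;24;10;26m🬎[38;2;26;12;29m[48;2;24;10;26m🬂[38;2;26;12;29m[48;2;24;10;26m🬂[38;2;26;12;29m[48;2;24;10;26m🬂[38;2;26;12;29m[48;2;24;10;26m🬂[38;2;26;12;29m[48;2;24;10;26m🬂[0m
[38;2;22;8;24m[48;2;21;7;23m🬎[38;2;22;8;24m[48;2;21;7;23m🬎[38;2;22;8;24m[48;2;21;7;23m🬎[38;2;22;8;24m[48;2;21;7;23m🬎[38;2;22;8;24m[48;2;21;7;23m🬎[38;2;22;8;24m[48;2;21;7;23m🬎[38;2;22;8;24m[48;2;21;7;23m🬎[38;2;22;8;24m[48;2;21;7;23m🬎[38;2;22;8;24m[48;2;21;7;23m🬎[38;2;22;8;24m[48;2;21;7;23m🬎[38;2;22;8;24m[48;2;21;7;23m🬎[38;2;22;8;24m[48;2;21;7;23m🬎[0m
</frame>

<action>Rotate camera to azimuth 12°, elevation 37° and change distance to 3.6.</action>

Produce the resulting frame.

<frame>
[38;2;41;25;44m[48;2;38;22;41m🬂[38;2;41;25;44m[48;2;38;22;41m🬂[38;2;41;25;44m[48;2;38;22;41m🬂[38;2;41;25;44m[48;2;38;22;41m🬂[38;2;41;25;44m[48;2;38;22;41m🬂[38;2;41;25;44m[48;2;38;22;41m🬂[38;2;38;51;89m[48;2;39;23;42m🬏[38;2;41;25;44m[48;2;38;22;41m🬂[38;2;41;25;44m[48;2;38;22;41m🬂[38;2;41;25;44m[48;2;38;22;41m🬂[38;2;41;25;44m[48;2;38;22;41m🬂[38;2;41;25;44m[48;2;38;22;41m🬂[0m
[38;2;36;20;39m[48;2;35;19;37m🬎[38;2;36;20;39m[48;2;35;19;37m🬎[38;2;36;20;39m[48;2;35;19;37m🬎[38;2;36;20;39m[48;2;35;19;37m🬎[38;2;38;51;89m[48;2;26;18;35m🬁[38;2;38;51;89m[48;2;12;17;30m🬂[38;2;38;51;89m[48;2;12;17;30m🬂[38;2;38;51;89m[48;2;12;17;30m🬂[38;2;36;20;39m[48;2;35;19;37m🬎[38;2;36;20;39m[48;2;35;19;37m🬎[38;2;36;20;39m[48;2;35;19;37m🬎[38;2;36;20;39m[48;2;35;19;37m🬎[0m
[38;2;32;17;35m[48;2;31;16;34m🬎[38;2;32;17;35m[48;2;31;16;34m🬎[38;2;32;17;35m[48;2;31;16;34m🬎[38;2;32;17;35m[48;2;31;16;34m🬎[38;2;31;16;34m[48;2;12;17;30m🬲[38;2;12;17;30m[48;2;12;17;30m [38;2;12;17;30m[48;2;12;17;30m [38;2;12;17;30m[48;2;31;16;34m🬝[38;2;32;17;35m[48;2;31;16;34m🬎[38;2;32;17;35m[48;2;31;16;34m🬎[38;2;32;17;35m[48;2;31;16;34m🬎[38;2;32;17;35m[48;2;31;16;34m🬎[0m
[38;2;29;14;31m[48;2;28;13;30m🬎[38;2;29;14;31m[48;2;28;13;30m🬎[38;2;29;14;31m[48;2;28;13;30m🬎[38;2;29;14;31m[48;2;28;13;30m🬎[38;2;29;14;31m[48;2;28;13;30m🬎[38;2;12;17;30m[48;2;12;17;30m [38;2;12;17;30m[48;2;12;17;30m [38;2;12;17;30m[48;2;29;14;31m▌[38;2;29;14;31m[48;2;28;13;30m🬎[38;2;29;14;31m[48;2;28;13;30m🬎[38;2;29;14;31m[48;2;28;13;30m🬎[38;2;29;14;31m[48;2;28;13;30m🬎[0m
[38;2;26;12;29m[48;2;24;10;26m🬂[38;2;26;12;29m[48;2;24;10;26m🬂[38;2;26;12;29m[48;2;24;10;26m🬂[38;2;26;12;29m[48;2;24;10;26m🬂[38;2;26;12;29m[48;2;24;10;26m🬂[38;2;12;17;30m[48;2;24;10;26m🬬[38;2;12;17;30m[48;2;12;17;30m [38;2;12;17;30m[48;2;24;10;27m🬄[38;2;26;12;29m[48;2;24;10;26m🬂[38;2;26;12;29m[48;2;24;10;26m🬂[38;2;26;12;29m[48;2;24;10;26m🬂[38;2;26;12;29m[48;2;24;10;26m🬂[0m
[38;2;22;8;24m[48;2;21;7;23m🬎[38;2;22;8;24m[48;2;21;7;23m🬎[38;2;22;8;24m[48;2;21;7;23m🬎[38;2;22;8;24m[48;2;21;7;23m🬎[38;2;22;8;24m[48;2;21;7;23m🬎[38;2;22;8;24m[48;2;21;7;23m🬎[38;2;22;8;24m[48;2;21;7;23m🬎[38;2;22;8;24m[48;2;21;7;23m🬎[38;2;22;8;24m[48;2;21;7;23m🬎[38;2;22;8;24m[48;2;21;7;23m🬎[38;2;22;8;24m[48;2;21;7;23m🬎[38;2;22;8;24m[48;2;21;7;23m🬎[0m
</frame>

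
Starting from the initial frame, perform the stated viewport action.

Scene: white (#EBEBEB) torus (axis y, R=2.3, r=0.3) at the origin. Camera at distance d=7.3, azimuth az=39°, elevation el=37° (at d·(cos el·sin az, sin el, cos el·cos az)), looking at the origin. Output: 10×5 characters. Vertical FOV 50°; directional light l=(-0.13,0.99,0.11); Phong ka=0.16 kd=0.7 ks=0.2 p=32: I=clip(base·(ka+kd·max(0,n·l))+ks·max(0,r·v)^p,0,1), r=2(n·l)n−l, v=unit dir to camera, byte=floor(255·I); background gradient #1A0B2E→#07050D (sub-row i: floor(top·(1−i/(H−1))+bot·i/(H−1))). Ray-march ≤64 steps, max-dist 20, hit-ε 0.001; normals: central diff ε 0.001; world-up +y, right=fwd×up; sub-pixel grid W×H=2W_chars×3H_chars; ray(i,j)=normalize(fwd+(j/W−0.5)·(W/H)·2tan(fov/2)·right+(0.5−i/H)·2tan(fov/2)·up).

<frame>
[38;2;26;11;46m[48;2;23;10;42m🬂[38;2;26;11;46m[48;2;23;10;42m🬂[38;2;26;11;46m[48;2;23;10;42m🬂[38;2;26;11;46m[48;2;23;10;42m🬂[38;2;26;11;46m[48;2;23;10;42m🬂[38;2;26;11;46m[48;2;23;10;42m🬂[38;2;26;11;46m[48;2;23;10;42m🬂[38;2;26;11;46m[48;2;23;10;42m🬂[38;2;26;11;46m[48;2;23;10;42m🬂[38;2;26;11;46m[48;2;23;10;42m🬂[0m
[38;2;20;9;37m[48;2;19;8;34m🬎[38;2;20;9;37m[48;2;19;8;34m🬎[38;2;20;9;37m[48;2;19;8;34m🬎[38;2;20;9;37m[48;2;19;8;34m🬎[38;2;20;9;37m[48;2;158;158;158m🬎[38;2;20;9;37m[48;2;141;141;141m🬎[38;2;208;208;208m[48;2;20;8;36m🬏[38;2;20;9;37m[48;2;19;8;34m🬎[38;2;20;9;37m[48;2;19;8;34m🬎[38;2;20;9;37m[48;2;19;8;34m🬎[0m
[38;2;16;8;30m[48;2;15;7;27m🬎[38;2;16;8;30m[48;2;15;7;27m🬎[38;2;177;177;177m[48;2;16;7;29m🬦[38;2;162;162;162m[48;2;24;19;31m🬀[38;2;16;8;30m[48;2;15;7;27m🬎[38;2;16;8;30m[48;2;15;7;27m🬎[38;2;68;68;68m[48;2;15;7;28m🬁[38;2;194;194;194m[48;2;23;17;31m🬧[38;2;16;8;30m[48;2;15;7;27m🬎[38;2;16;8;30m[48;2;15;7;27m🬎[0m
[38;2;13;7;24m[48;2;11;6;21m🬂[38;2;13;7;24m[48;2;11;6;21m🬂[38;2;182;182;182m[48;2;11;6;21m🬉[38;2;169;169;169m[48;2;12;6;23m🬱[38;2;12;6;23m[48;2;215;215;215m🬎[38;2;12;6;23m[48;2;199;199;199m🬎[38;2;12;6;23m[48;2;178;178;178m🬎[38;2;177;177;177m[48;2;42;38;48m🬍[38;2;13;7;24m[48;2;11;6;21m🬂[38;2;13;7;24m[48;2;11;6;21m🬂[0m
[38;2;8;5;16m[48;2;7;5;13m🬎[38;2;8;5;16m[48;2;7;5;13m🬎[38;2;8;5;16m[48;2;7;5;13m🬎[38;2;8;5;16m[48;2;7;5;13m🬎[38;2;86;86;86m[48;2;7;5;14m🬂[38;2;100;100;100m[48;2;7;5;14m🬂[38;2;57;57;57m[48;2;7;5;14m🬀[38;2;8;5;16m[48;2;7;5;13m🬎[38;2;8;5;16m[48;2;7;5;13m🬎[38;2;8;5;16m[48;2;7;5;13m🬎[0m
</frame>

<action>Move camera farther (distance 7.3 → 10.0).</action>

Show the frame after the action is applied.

<frame>
[38;2;26;11;46m[48;2;23;10;42m🬂[38;2;26;11;46m[48;2;23;10;42m🬂[38;2;26;11;46m[48;2;23;10;42m🬂[38;2;26;11;46m[48;2;23;10;42m🬂[38;2;26;11;46m[48;2;23;10;42m🬂[38;2;26;11;46m[48;2;23;10;42m🬂[38;2;26;11;46m[48;2;23;10;42m🬂[38;2;26;11;46m[48;2;23;10;42m🬂[38;2;26;11;46m[48;2;23;10;42m🬂[38;2;26;11;46m[48;2;23;10;42m🬂[0m
[38;2;20;9;37m[48;2;19;8;34m🬎[38;2;20;9;37m[48;2;19;8;34m🬎[38;2;20;9;37m[48;2;19;8;34m🬎[38;2;20;9;37m[48;2;19;8;34m🬎[38;2;20;9;37m[48;2;19;8;34m🬎[38;2;20;9;37m[48;2;19;8;34m🬎[38;2;20;9;37m[48;2;19;8;34m🬎[38;2;20;9;37m[48;2;19;8;34m🬎[38;2;20;9;37m[48;2;19;8;34m🬎[38;2;20;9;37m[48;2;19;8;34m🬎[0m
[38;2;16;8;30m[48;2;15;7;27m🬎[38;2;16;8;30m[48;2;15;7;27m🬎[38;2;16;8;30m[48;2;15;7;27m🬎[38;2;187;187;187m[48;2;23;17;31m🬔[38;2;108;108;108m[48;2;19;13;29m🬀[38;2;37;37;37m[48;2;15;7;28m🬂[38;2;157;157;157m[48;2;31;25;40m🬂[38;2;152;152;152m[48;2;16;7;29m🬓[38;2;16;8;30m[48;2;15;7;27m🬎[38;2;16;8;30m[48;2;15;7;27m🬎[0m
[38;2;13;7;24m[48;2;11;6;21m🬂[38;2;13;7;24m[48;2;11;6;21m🬂[38;2;13;7;24m[48;2;11;6;21m🬂[38;2;201;201;201m[48;2;23;19;28m🬁[38;2;179;179;179m[48;2;12;6;22m🬋[38;2;201;201;201m[48;2;12;6;22m🬋[38;2;165;165;165m[48;2;18;14;25m🬅[38;2;37;37;37m[48;2;11;6;21m🬀[38;2;13;7;24m[48;2;11;6;21m🬂[38;2;13;7;24m[48;2;11;6;21m🬂[0m
[38;2;8;5;16m[48;2;7;5;13m🬎[38;2;8;5;16m[48;2;7;5;13m🬎[38;2;8;5;16m[48;2;7;5;13m🬎[38;2;8;5;16m[48;2;7;5;13m🬎[38;2;8;5;16m[48;2;7;5;13m🬎[38;2;8;5;16m[48;2;7;5;13m🬎[38;2;8;5;16m[48;2;7;5;13m🬎[38;2;8;5;16m[48;2;7;5;13m🬎[38;2;8;5;16m[48;2;7;5;13m🬎[38;2;8;5;16m[48;2;7;5;13m🬎[0m
</frame>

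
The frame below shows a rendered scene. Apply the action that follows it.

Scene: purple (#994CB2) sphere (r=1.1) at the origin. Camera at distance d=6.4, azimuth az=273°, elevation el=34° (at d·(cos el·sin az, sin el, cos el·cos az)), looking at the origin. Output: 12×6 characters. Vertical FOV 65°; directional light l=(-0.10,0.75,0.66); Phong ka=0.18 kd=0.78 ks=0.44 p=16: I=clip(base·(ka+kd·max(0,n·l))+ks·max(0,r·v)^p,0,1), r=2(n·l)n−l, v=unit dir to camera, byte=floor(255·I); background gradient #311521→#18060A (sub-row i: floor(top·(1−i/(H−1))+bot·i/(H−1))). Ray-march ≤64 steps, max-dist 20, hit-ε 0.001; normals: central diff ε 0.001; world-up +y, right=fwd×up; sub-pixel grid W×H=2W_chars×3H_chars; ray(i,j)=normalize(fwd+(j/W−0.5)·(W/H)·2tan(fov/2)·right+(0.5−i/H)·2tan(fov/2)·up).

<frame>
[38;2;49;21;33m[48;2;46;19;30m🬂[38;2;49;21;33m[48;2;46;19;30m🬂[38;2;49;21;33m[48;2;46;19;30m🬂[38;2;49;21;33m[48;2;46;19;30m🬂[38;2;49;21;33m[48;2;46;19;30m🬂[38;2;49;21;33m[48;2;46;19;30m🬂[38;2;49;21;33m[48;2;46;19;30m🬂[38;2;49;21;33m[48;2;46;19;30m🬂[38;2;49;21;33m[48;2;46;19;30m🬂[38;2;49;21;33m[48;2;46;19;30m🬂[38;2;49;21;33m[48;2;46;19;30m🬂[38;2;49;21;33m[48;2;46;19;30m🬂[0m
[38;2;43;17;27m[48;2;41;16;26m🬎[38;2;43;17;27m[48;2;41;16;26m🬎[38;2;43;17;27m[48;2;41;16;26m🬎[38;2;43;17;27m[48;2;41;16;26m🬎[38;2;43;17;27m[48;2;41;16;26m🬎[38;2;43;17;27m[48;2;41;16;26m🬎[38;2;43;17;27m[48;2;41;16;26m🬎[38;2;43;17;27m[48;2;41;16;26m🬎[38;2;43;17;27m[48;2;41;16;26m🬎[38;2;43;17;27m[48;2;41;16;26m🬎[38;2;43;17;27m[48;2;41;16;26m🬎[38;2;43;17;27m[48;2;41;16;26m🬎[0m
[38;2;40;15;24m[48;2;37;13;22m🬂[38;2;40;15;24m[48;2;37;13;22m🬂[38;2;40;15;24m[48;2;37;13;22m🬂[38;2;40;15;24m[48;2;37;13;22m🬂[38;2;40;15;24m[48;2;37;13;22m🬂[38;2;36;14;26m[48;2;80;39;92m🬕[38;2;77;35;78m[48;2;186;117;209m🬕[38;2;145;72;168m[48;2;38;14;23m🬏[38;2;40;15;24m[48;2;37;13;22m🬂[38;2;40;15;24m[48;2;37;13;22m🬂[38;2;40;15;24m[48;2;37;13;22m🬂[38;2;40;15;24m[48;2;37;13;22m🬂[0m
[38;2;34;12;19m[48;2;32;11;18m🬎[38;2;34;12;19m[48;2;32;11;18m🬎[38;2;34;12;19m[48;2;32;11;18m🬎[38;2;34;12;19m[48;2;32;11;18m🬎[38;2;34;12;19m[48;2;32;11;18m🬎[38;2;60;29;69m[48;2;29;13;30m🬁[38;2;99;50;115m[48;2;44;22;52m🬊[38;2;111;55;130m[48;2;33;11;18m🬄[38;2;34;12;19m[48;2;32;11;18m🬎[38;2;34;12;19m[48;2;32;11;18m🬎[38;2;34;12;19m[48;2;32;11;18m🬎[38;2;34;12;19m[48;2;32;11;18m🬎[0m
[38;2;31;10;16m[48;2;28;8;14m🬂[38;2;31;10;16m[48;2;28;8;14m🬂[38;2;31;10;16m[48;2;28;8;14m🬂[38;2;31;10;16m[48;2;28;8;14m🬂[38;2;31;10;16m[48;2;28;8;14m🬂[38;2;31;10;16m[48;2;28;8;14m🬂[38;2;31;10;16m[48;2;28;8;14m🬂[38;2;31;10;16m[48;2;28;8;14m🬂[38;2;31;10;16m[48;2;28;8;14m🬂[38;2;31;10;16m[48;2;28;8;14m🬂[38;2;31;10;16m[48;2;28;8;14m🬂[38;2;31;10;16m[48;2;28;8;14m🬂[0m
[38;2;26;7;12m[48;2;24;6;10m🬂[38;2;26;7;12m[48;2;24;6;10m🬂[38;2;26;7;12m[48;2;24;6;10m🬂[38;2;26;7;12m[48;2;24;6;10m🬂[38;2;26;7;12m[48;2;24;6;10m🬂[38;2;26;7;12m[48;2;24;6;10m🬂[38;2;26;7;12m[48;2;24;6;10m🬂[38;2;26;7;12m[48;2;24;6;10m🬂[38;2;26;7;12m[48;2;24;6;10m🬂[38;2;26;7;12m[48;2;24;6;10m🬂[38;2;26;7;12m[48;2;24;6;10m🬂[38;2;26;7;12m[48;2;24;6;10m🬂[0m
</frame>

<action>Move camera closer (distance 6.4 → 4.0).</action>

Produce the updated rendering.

<frame>
[38;2;49;21;33m[48;2;46;19;30m🬂[38;2;49;21;33m[48;2;46;19;30m🬂[38;2;49;21;33m[48;2;46;19;30m🬂[38;2;49;21;33m[48;2;46;19;30m🬂[38;2;49;21;33m[48;2;46;19;30m🬂[38;2;49;21;33m[48;2;46;19;30m🬂[38;2;49;21;33m[48;2;46;19;30m🬂[38;2;49;21;33m[48;2;46;19;30m🬂[38;2;49;21;33m[48;2;46;19;30m🬂[38;2;49;21;33m[48;2;46;19;30m🬂[38;2;49;21;33m[48;2;46;19;30m🬂[38;2;49;21;33m[48;2;46;19;30m🬂[0m
[38;2;43;17;27m[48;2;41;16;26m🬎[38;2;43;17;27m[48;2;41;16;26m🬎[38;2;43;17;27m[48;2;41;16;26m🬎[38;2;43;17;27m[48;2;41;16;26m🬎[38;2;43;17;27m[48;2;41;16;26m🬎[38;2;43;17;27m[48;2;41;16;26m🬎[38;2;112;56;131m[48;2;43;17;27m🬏[38;2;43;17;27m[48;2;41;16;26m🬎[38;2;43;17;27m[48;2;41;16;26m🬎[38;2;43;17;27m[48;2;41;16;26m🬎[38;2;43;17;27m[48;2;41;16;26m🬎[38;2;43;17;27m[48;2;41;16;26m🬎[0m
[38;2;40;15;24m[48;2;37;13;22m🬂[38;2;40;15;24m[48;2;37;13;22m🬂[38;2;40;15;24m[48;2;37;13;22m🬂[38;2;40;15;24m[48;2;37;13;22m🬂[38;2;43;21;51m[48;2;38;14;23m🬦[38;2;93;46;108m[48;2;72;36;84m▐[38;2;159;99;179m[48;2;115;57;134m🬦[38;2;40;15;24m[48;2;161;92;184m🬁[38;2;40;15;24m[48;2;37;13;22m🬂[38;2;40;15;24m[48;2;37;13;22m🬂[38;2;40;15;24m[48;2;37;13;22m🬂[38;2;40;15;24m[48;2;37;13;22m🬂[0m
[38;2;34;12;19m[48;2;32;11;18m🬎[38;2;34;12;19m[48;2;32;11;18m🬎[38;2;34;12;19m[48;2;32;11;18m🬎[38;2;34;12;19m[48;2;32;11;18m🬎[38;2;28;13;33m[48;2;33;11;18m🬨[38;2;64;31;74m[48;2;37;18;43m🬊[38;2;95;47;110m[48;2;70;35;82m🬊[38;2;119;60;138m[48;2;92;45;107m🬊[38;2;124;61;144m[48;2;33;11;18m🬀[38;2;34;12;19m[48;2;32;11;18m🬎[38;2;34;12;19m[48;2;32;11;18m🬎[38;2;34;12;19m[48;2;32;11;18m🬎[0m
[38;2;31;10;16m[48;2;28;8;14m🬂[38;2;31;10;16m[48;2;28;8;14m🬂[38;2;31;10;16m[48;2;28;8;14m🬂[38;2;31;10;16m[48;2;28;8;14m🬂[38;2;31;10;16m[48;2;28;8;14m🬂[38;2;27;13;32m[48;2;28;8;14m🬂[38;2;45;22;52m[48;2;28;9;18m🬂[38;2;60;29;69m[48;2;29;8;14m🬀[38;2;31;10;16m[48;2;28;8;14m🬂[38;2;31;10;16m[48;2;28;8;14m🬂[38;2;31;10;16m[48;2;28;8;14m🬂[38;2;31;10;16m[48;2;28;8;14m🬂[0m
[38;2;26;7;12m[48;2;24;6;10m🬂[38;2;26;7;12m[48;2;24;6;10m🬂[38;2;26;7;12m[48;2;24;6;10m🬂[38;2;26;7;12m[48;2;24;6;10m🬂[38;2;26;7;12m[48;2;24;6;10m🬂[38;2;26;7;12m[48;2;24;6;10m🬂[38;2;26;7;12m[48;2;24;6;10m🬂[38;2;26;7;12m[48;2;24;6;10m🬂[38;2;26;7;12m[48;2;24;6;10m🬂[38;2;26;7;12m[48;2;24;6;10m🬂[38;2;26;7;12m[48;2;24;6;10m🬂[38;2;26;7;12m[48;2;24;6;10m🬂[0m
</frame>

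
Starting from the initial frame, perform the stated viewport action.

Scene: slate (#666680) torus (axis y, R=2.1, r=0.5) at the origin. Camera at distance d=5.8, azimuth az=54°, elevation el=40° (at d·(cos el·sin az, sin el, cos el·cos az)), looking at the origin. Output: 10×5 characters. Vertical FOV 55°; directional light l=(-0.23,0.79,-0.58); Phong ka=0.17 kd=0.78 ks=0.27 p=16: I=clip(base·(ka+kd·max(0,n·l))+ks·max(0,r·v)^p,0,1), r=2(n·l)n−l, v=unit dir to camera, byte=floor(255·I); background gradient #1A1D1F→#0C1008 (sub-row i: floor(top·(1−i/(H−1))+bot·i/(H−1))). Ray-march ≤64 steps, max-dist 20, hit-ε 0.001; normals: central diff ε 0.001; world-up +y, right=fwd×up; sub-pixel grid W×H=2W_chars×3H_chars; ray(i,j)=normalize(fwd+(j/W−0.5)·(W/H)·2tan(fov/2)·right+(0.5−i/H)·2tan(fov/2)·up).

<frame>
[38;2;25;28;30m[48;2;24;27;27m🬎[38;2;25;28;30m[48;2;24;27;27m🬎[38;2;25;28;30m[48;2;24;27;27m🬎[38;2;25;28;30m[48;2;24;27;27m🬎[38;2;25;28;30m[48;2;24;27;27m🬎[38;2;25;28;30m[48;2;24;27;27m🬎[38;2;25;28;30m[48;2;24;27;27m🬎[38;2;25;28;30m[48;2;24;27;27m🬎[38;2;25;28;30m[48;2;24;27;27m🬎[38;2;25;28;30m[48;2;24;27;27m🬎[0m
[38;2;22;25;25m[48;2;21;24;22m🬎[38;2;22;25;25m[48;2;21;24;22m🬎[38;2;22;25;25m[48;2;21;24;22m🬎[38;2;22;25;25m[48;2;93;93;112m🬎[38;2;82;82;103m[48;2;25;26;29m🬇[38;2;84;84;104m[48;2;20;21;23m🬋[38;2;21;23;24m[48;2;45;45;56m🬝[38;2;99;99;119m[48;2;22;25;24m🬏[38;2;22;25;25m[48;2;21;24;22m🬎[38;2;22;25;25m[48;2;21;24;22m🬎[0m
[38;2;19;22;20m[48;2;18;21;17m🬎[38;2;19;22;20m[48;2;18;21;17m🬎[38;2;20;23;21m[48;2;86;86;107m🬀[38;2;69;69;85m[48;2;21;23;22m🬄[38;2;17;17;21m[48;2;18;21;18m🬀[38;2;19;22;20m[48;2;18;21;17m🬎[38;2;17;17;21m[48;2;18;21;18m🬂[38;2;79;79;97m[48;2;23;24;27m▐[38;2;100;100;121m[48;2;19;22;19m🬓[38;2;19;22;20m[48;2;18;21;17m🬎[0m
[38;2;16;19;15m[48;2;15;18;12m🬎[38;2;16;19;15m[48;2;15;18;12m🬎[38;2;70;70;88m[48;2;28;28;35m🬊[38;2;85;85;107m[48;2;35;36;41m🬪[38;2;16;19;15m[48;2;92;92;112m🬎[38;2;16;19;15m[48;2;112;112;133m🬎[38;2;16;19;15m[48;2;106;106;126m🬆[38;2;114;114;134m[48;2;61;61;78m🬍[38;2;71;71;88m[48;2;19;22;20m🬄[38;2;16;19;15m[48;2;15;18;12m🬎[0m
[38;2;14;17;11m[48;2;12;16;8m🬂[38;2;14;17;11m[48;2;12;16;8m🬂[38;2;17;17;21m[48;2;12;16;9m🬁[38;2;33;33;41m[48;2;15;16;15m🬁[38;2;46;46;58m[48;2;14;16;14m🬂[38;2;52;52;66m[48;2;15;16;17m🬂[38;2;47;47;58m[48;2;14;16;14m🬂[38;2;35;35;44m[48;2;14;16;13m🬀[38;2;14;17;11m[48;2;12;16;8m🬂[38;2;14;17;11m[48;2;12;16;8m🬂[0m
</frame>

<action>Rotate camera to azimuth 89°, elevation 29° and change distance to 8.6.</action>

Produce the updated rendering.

<frame>
[38;2;25;28;30m[48;2;24;27;27m🬎[38;2;25;28;30m[48;2;24;27;27m🬎[38;2;25;28;30m[48;2;24;27;27m🬎[38;2;25;28;30m[48;2;24;27;27m🬎[38;2;25;28;30m[48;2;24;27;27m🬎[38;2;25;28;30m[48;2;24;27;27m🬎[38;2;25;28;30m[48;2;24;27;27m🬎[38;2;25;28;30m[48;2;24;27;27m🬎[38;2;25;28;30m[48;2;24;27;27m🬎[38;2;25;28;30m[48;2;24;27;27m🬎[0m
[38;2;22;25;25m[48;2;21;24;22m🬎[38;2;22;25;25m[48;2;21;24;22m🬎[38;2;22;25;25m[48;2;21;24;22m🬎[38;2;22;25;25m[48;2;21;24;22m🬎[38;2;22;25;25m[48;2;21;24;22m🬎[38;2;22;25;25m[48;2;21;24;22m🬎[38;2;22;25;25m[48;2;21;24;22m🬎[38;2;22;25;25m[48;2;21;24;22m🬎[38;2;22;25;25m[48;2;21;24;22m🬎[38;2;22;25;25m[48;2;21;24;22m🬎[0m
[38;2;19;22;20m[48;2;18;21;17m🬎[38;2;19;22;20m[48;2;18;21;17m🬎[38;2;19;22;20m[48;2;18;21;17m🬎[38;2;30;31;36m[48;2;75;75;94m🬐[38;2;131;131;152m[48;2;27;28;30m🬀[38;2;30;30;37m[48;2;18;21;18m🬂[38;2;85;85;107m[48;2;27;28;33m🬠[38;2;91;91;113m[48;2;19;22;19m🬓[38;2;19;22;20m[48;2;18;21;17m🬎[38;2;19;22;20m[48;2;18;21;17m🬎[0m
[38;2;16;19;15m[48;2;15;18;12m🬎[38;2;16;19;15m[48;2;15;18;12m🬎[38;2;16;19;15m[48;2;15;18;12m🬎[38;2;29;29;37m[48;2;16;17;16m🬁[38;2;60;60;75m[48;2;16;17;16m🬂[38;2;82;82;100m[48;2;19;21;21m🬂[38;2;93;93;111m[48;2;17;19;18m🬂[38;2;51;51;64m[48;2;15;18;13m🬀[38;2;16;19;15m[48;2;15;18;12m🬎[38;2;16;19;15m[48;2;15;18;12m🬎[0m
[38;2;14;17;11m[48;2;12;16;8m🬂[38;2;14;17;11m[48;2;12;16;8m🬂[38;2;14;17;11m[48;2;12;16;8m🬂[38;2;14;17;11m[48;2;12;16;8m🬂[38;2;14;17;11m[48;2;12;16;8m🬂[38;2;14;17;11m[48;2;12;16;8m🬂[38;2;14;17;11m[48;2;12;16;8m🬂[38;2;14;17;11m[48;2;12;16;8m🬂[38;2;14;17;11m[48;2;12;16;8m🬂[38;2;14;17;11m[48;2;12;16;8m🬂[0m
</frame>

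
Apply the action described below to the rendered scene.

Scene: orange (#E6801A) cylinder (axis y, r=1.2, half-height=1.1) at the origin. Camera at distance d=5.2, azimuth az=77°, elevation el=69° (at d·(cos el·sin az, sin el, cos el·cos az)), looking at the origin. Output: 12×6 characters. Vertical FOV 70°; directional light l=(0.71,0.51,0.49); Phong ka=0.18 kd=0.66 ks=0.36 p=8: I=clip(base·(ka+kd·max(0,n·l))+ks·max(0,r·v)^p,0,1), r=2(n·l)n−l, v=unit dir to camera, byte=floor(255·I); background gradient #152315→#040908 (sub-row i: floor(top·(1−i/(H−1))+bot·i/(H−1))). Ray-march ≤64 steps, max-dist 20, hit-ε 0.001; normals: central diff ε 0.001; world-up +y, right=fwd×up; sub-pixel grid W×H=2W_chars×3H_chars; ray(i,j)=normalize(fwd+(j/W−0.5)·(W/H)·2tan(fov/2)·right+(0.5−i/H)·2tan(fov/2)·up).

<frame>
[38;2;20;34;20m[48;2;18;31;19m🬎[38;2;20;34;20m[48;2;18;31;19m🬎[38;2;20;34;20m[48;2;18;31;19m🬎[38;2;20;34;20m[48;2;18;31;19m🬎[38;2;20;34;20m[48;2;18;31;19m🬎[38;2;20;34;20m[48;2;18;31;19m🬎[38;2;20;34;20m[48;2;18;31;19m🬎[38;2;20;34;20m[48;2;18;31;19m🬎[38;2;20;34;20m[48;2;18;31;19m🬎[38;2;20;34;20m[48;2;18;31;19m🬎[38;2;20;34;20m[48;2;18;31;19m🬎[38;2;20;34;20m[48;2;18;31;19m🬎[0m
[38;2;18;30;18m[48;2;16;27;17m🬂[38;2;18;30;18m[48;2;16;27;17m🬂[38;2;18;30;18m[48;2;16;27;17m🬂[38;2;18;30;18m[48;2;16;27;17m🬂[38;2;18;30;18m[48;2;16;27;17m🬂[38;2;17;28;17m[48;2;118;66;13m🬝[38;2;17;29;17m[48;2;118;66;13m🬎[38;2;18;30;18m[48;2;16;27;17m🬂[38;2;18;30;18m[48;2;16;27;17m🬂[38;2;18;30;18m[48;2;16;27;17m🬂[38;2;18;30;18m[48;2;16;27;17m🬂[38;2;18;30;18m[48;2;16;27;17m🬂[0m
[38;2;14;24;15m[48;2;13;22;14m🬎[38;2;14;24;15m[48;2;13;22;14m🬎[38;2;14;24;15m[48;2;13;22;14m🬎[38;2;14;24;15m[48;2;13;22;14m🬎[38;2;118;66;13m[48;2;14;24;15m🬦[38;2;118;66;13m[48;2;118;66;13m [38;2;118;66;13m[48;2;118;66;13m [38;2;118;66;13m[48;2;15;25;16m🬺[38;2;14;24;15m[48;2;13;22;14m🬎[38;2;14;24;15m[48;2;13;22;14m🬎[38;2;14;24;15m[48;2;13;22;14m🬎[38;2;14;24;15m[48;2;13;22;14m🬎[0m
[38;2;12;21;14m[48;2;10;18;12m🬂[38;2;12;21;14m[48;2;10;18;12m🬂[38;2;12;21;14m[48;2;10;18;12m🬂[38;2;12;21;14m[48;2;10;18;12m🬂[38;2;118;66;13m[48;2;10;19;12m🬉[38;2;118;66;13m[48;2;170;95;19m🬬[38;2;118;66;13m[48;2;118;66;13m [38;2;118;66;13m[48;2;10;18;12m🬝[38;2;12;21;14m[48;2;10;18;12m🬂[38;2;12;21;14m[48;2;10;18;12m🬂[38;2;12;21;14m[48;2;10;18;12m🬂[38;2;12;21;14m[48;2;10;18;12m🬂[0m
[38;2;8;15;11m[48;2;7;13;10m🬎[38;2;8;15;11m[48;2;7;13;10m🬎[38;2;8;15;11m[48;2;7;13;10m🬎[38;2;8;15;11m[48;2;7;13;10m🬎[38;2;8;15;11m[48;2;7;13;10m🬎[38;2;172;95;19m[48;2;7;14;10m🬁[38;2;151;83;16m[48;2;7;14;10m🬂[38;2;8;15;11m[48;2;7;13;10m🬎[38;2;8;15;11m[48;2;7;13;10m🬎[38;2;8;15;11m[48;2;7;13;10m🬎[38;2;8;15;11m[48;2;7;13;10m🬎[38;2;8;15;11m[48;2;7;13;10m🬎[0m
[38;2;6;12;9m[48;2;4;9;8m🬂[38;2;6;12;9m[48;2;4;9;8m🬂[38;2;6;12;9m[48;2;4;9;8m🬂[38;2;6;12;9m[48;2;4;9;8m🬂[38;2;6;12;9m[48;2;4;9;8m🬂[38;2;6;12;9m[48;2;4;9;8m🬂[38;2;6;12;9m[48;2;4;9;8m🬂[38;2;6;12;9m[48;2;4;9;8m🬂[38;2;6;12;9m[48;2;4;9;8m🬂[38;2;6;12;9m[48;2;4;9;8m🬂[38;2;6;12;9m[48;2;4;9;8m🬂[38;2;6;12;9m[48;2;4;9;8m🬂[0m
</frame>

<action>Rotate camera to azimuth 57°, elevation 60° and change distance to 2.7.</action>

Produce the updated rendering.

<frame>
[38;2;20;34;20m[48;2;18;31;19m🬎[38;2;20;34;20m[48;2;18;31;19m🬎[38;2;20;34;20m[48;2;18;31;19m🬎[38;2;20;34;20m[48;2;118;66;13m🬎[38;2;21;35;21m[48;2;118;66;13m🬂[38;2;21;35;21m[48;2;118;66;13m🬂[38;2;21;35;21m[48;2;118;66;13m🬂[38;2;21;35;21m[48;2;118;66;13m🬂[38;2;118;66;13m[48;2;20;34;20m🬱[38;2;118;66;13m[48;2;20;33;20m🬏[38;2;20;34;20m[48;2;18;31;19m🬎[38;2;20;34;20m[48;2;18;31;19m🬎[0m
[38;2;18;30;18m[48;2;16;27;17m🬂[38;2;18;30;18m[48;2;16;27;17m🬂[38;2;18;30;18m[48;2;118;66;13m🬀[38;2;118;66;13m[48;2;118;66;13m [38;2;118;66;13m[48;2;118;66;13m [38;2;118;66;13m[48;2;118;66;13m [38;2;118;66;13m[48;2;118;66;13m [38;2;118;66;13m[48;2;118;66;13m [38;2;118;66;13m[48;2;118;66;13m [38;2;118;66;13m[48;2;118;66;13m [38;2;118;66;13m[48;2;17;28;17m🬓[38;2;18;30;18m[48;2;16;27;17m🬂[0m
[38;2;14;24;15m[48;2;13;22;14m🬎[38;2;118;66;13m[48;2;14;23;15m▐[38;2;118;66;13m[48;2;118;66;13m [38;2;118;66;13m[48;2;118;66;13m [38;2;118;66;13m[48;2;118;66;13m [38;2;118;66;13m[48;2;118;66;13m [38;2;118;66;13m[48;2;118;66;13m [38;2;118;66;13m[48;2;118;66;13m [38;2;118;66;13m[48;2;118;66;13m [38;2;118;66;13m[48;2;118;66;13m [38;2;118;66;13m[48;2;118;66;13m [38;2;14;24;15m[48;2;13;22;14m🬎[0m
[38;2;12;21;14m[48;2;10;18;12m🬂[38;2;118;66;13m[48;2;10;19;12m🬁[38;2;118;66;13m[48;2;118;66;13m [38;2;118;66;13m[48;2;118;66;13m [38;2;118;66;13m[48;2;118;66;13m [38;2;118;66;13m[48;2;118;66;13m [38;2;118;66;13m[48;2;118;66;13m [38;2;118;66;13m[48;2;118;66;13m [38;2;118;66;13m[48;2;118;66;13m [38;2;118;66;13m[48;2;118;66;13m [38;2;118;66;13m[48;2;10;18;12m🬕[38;2;12;21;14m[48;2;10;18;12m🬂[0m
[38;2;8;15;11m[48;2;7;13;10m🬎[38;2;8;15;11m[48;2;7;13;10m🬎[38;2;118;66;13m[48;2;7;14;10m🬁[38;2;118;66;13m[48;2;7;13;10m🬊[38;2;118;66;13m[48;2;7;13;10m🬬[38;2;118;66;13m[48;2;118;66;13m [38;2;118;66;13m[48;2;118;66;13m [38;2;118;66;13m[48;2;118;66;13m [38;2;118;66;13m[48;2;7;13;10m🬎[38;2;118;66;13m[48;2;7;14;10m🬂[38;2;8;15;11m[48;2;7;13;10m🬎[38;2;8;15;11m[48;2;7;13;10m🬎[0m
[38;2;6;12;9m[48;2;4;9;8m🬂[38;2;6;12;9m[48;2;4;9;8m🬂[38;2;6;12;9m[48;2;4;9;8m🬂[38;2;6;12;9m[48;2;4;9;8m🬂[38;2;6;12;9m[48;2;4;9;8m🬂[38;2;171;95;19m[48;2;4;10;8m🬁[38;2;171;95;19m[48;2;4;9;8m🬂[38;2;6;12;9m[48;2;4;9;8m🬂[38;2;6;12;9m[48;2;4;9;8m🬂[38;2;6;12;9m[48;2;4;9;8m🬂[38;2;6;12;9m[48;2;4;9;8m🬂[38;2;6;12;9m[48;2;4;9;8m🬂[0m
</frame>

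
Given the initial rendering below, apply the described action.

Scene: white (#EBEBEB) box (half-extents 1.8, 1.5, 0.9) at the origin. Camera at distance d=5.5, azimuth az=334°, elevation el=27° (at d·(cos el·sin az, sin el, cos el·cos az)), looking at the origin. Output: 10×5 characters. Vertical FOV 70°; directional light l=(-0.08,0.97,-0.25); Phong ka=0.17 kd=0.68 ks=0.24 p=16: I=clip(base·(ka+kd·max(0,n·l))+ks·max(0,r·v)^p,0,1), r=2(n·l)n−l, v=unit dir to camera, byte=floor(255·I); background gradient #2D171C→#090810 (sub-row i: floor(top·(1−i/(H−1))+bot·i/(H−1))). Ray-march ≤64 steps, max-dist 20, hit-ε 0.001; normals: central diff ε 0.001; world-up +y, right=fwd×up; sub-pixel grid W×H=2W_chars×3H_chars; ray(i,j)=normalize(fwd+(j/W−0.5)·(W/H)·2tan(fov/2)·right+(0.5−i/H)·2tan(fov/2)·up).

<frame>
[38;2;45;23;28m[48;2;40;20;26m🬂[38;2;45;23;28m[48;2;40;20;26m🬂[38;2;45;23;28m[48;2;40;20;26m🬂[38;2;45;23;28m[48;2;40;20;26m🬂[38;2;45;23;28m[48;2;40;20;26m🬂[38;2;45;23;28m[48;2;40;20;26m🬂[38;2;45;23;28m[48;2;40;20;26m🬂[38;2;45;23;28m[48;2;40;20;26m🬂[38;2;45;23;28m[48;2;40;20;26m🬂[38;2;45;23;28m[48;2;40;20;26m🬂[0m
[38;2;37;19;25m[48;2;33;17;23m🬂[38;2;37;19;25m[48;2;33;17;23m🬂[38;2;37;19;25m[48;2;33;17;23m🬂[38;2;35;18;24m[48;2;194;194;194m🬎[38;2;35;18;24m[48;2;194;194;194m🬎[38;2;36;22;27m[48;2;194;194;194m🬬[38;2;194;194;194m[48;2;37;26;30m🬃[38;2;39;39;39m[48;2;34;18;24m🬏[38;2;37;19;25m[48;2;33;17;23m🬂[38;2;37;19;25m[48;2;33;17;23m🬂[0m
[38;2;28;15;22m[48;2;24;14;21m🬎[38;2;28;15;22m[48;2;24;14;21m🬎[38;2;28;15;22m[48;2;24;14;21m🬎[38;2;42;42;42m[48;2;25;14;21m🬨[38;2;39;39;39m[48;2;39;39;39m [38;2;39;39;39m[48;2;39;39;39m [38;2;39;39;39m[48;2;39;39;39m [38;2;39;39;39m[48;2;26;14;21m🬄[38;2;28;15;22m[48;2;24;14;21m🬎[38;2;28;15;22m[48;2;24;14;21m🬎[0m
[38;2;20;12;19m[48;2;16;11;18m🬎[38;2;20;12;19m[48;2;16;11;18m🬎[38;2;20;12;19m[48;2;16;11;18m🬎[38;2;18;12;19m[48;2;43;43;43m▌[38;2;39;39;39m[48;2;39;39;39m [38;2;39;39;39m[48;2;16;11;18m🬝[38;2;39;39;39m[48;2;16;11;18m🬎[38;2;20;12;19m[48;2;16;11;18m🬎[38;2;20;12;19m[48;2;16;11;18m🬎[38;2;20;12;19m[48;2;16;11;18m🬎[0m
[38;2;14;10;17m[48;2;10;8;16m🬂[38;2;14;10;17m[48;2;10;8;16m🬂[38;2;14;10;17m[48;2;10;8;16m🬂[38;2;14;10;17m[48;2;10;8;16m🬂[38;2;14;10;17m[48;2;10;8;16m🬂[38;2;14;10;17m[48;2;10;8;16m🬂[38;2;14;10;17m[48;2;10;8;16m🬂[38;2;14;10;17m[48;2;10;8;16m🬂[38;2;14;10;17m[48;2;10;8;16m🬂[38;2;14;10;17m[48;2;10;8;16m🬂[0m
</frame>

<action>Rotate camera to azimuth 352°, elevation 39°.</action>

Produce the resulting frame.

<frame>
[38;2;45;23;28m[48;2;40;20;26m🬂[38;2;45;23;28m[48;2;40;20;26m🬂[38;2;45;23;28m[48;2;40;20;26m🬂[38;2;45;23;28m[48;2;40;20;26m🬂[38;2;45;23;28m[48;2;40;20;26m🬂[38;2;45;23;28m[48;2;40;20;26m🬂[38;2;45;23;28m[48;2;40;20;26m🬂[38;2;45;23;28m[48;2;40;20;26m🬂[38;2;45;23;28m[48;2;40;20;26m🬂[38;2;45;23;28m[48;2;40;20;26m🬂[0m
[38;2;37;19;25m[48;2;33;17;23m🬂[38;2;37;19;25m[48;2;33;17;23m🬂[38;2;37;19;25m[48;2;33;17;23m🬂[38;2;35;18;24m[48;2;195;195;195m🬎[38;2;35;18;24m[48;2;195;195;195m🬎[38;2;37;19;25m[48;2;194;194;194m🬂[38;2;37;19;25m[48;2;194;194;194m🬂[38;2;194;194;194m[48;2;34;18;24m🬏[38;2;37;19;25m[48;2;33;17;23m🬂[38;2;37;19;25m[48;2;33;17;23m🬂[0m
[38;2;28;15;22m[48;2;24;14;21m🬎[38;2;28;15;22m[48;2;24;14;21m🬎[38;2;28;15;22m[48;2;24;14;21m🬎[38;2;195;195;195m[48;2;39;39;39m🬂[38;2;39;39;39m[48;2;39;39;39m [38;2;39;39;39m[48;2;39;39;39m [38;2;39;39;39m[48;2;39;39;39m [38;2;39;39;39m[48;2;26;15;21m▌[38;2;28;15;22m[48;2;24;14;21m🬎[38;2;28;15;22m[48;2;24;14;21m🬎[0m
[38;2;20;12;19m[48;2;16;11;18m🬎[38;2;20;12;19m[48;2;16;11;18m🬎[38;2;20;12;19m[48;2;16;11;18m🬎[38;2;39;39;39m[48;2;18;12;19m▐[38;2;39;39;39m[48;2;16;11;18m🬎[38;2;39;39;39m[48;2;16;11;18m🬎[38;2;39;39;39m[48;2;16;11;18m🬎[38;2;20;12;19m[48;2;16;11;18m🬎[38;2;20;12;19m[48;2;16;11;18m🬎[38;2;20;12;19m[48;2;16;11;18m🬎[0m
[38;2;14;10;17m[48;2;10;8;16m🬂[38;2;14;10;17m[48;2;10;8;16m🬂[38;2;14;10;17m[48;2;10;8;16m🬂[38;2;14;10;17m[48;2;10;8;16m🬂[38;2;14;10;17m[48;2;10;8;16m🬂[38;2;14;10;17m[48;2;10;8;16m🬂[38;2;14;10;17m[48;2;10;8;16m🬂[38;2;14;10;17m[48;2;10;8;16m🬂[38;2;14;10;17m[48;2;10;8;16m🬂[38;2;14;10;17m[48;2;10;8;16m🬂[0m
</frame>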